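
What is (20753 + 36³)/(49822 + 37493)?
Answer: 67409/87315 ≈ 0.77202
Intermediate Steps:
(20753 + 36³)/(49822 + 37493) = (20753 + 46656)/87315 = 67409*(1/87315) = 67409/87315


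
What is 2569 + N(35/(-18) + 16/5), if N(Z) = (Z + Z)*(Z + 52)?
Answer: 10946059/4050 ≈ 2702.7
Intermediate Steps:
N(Z) = 2*Z*(52 + Z) (N(Z) = (2*Z)*(52 + Z) = 2*Z*(52 + Z))
2569 + N(35/(-18) + 16/5) = 2569 + 2*(35/(-18) + 16/5)*(52 + (35/(-18) + 16/5)) = 2569 + 2*(35*(-1/18) + 16*(⅕))*(52 + (35*(-1/18) + 16*(⅕))) = 2569 + 2*(-35/18 + 16/5)*(52 + (-35/18 + 16/5)) = 2569 + 2*(113/90)*(52 + 113/90) = 2569 + 2*(113/90)*(4793/90) = 2569 + 541609/4050 = 10946059/4050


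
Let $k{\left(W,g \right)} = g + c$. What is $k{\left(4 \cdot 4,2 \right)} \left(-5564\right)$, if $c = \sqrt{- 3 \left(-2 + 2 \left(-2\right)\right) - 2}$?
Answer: $-33384$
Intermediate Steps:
$c = 4$ ($c = \sqrt{- 3 \left(-2 - 4\right) - 2} = \sqrt{\left(-3\right) \left(-6\right) - 2} = \sqrt{18 - 2} = \sqrt{16} = 4$)
$k{\left(W,g \right)} = 4 + g$ ($k{\left(W,g \right)} = g + 4 = 4 + g$)
$k{\left(4 \cdot 4,2 \right)} \left(-5564\right) = \left(4 + 2\right) \left(-5564\right) = 6 \left(-5564\right) = -33384$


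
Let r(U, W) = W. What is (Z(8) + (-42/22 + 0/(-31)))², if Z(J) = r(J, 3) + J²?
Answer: 512656/121 ≈ 4236.8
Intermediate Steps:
Z(J) = 3 + J²
(Z(8) + (-42/22 + 0/(-31)))² = ((3 + 8²) + (-42/22 + 0/(-31)))² = ((3 + 64) + (-42*1/22 + 0*(-1/31)))² = (67 + (-21/11 + 0))² = (67 - 21/11)² = (716/11)² = 512656/121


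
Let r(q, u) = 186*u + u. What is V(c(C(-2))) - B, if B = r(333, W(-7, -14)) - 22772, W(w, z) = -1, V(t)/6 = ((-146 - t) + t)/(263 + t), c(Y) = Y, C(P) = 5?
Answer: 1538034/67 ≈ 22956.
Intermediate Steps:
V(t) = -876/(263 + t) (V(t) = 6*(((-146 - t) + t)/(263 + t)) = 6*(-146/(263 + t)) = -876/(263 + t))
r(q, u) = 187*u
B = -22959 (B = 187*(-1) - 22772 = -187 - 22772 = -22959)
V(c(C(-2))) - B = -876/(263 + 5) - 1*(-22959) = -876/268 + 22959 = -876*1/268 + 22959 = -219/67 + 22959 = 1538034/67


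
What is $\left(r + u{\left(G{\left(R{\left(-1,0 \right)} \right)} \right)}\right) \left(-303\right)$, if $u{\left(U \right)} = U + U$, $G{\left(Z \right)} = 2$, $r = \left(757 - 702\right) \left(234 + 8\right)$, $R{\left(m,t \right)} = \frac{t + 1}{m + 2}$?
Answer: $-4034142$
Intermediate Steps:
$R{\left(m,t \right)} = \frac{1 + t}{2 + m}$
$r = 13310$ ($r = 55 \cdot 242 = 13310$)
$u{\left(U \right)} = 2 U$
$\left(r + u{\left(G{\left(R{\left(-1,0 \right)} \right)} \right)}\right) \left(-303\right) = \left(13310 + 2 \cdot 2\right) \left(-303\right) = \left(13310 + 4\right) \left(-303\right) = 13314 \left(-303\right) = -4034142$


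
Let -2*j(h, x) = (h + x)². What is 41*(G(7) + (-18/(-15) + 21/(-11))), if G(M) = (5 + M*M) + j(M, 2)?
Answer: 57687/110 ≈ 524.43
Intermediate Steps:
j(h, x) = -(h + x)²/2
G(M) = 5 + M² - (2 + M)²/2 (G(M) = (5 + M*M) - (M + 2)²/2 = (5 + M²) - (2 + M)²/2 = 5 + M² - (2 + M)²/2)
41*(G(7) + (-18/(-15) + 21/(-11))) = 41*((3 + (½)*7² - 2*7) + (-18/(-15) + 21/(-11))) = 41*((3 + (½)*49 - 14) + (-18*(-1/15) + 21*(-1/11))) = 41*((3 + 49/2 - 14) + (6/5 - 21/11)) = 41*(27/2 - 39/55) = 41*(1407/110) = 57687/110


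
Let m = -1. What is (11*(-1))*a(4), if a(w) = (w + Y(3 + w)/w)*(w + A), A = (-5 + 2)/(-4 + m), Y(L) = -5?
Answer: -2783/20 ≈ -139.15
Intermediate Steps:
A = ⅗ (A = (-5 + 2)/(-4 - 1) = -3/(-5) = -3*(-⅕) = ⅗ ≈ 0.60000)
a(w) = (⅗ + w)*(w - 5/w) (a(w) = (w - 5/w)*(w + ⅗) = (w - 5/w)*(⅗ + w) = (⅗ + w)*(w - 5/w))
(11*(-1))*a(4) = (11*(-1))*(-5 + 4² - 3/4 + (⅗)*4) = -11*(-5 + 16 - 3*¼ + 12/5) = -11*(-5 + 16 - ¾ + 12/5) = -11*253/20 = -2783/20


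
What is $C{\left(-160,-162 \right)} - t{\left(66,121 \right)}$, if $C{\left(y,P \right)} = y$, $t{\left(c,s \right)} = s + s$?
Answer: $-402$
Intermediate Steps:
$t{\left(c,s \right)} = 2 s$
$C{\left(-160,-162 \right)} - t{\left(66,121 \right)} = -160 - 2 \cdot 121 = -160 - 242 = -402$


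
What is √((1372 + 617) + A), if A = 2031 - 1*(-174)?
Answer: 3*√466 ≈ 64.761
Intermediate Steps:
A = 2205 (A = 2031 + 174 = 2205)
√((1372 + 617) + A) = √((1372 + 617) + 2205) = √(1989 + 2205) = √4194 = 3*√466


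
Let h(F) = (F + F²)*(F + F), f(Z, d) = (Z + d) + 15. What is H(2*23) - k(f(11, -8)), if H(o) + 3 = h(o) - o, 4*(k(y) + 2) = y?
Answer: 397705/2 ≈ 1.9885e+5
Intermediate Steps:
f(Z, d) = 15 + Z + d
h(F) = 2*F*(F + F²) (h(F) = (F + F²)*(2*F) = 2*F*(F + F²))
k(y) = -2 + y/4
H(o) = -3 - o + 2*o²*(1 + o) (H(o) = -3 + (2*o²*(1 + o) - o) = -3 + (-o + 2*o²*(1 + o)) = -3 - o + 2*o²*(1 + o))
H(2*23) - k(f(11, -8)) = (-3 - 2*23 + 2*(2*23)²*(1 + 2*23)) - (-2 + (15 + 11 - 8)/4) = (-3 - 1*46 + 2*46²*(1 + 46)) - (-2 + (¼)*18) = (-3 - 46 + 2*2116*47) - (-2 + 9/2) = (-3 - 46 + 198904) - 1*5/2 = 198855 - 5/2 = 397705/2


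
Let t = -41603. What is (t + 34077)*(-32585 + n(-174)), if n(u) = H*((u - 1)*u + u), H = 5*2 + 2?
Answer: -2489051402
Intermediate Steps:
H = 12 (H = 10 + 2 = 12)
n(u) = 12*u + 12*u*(-1 + u) (n(u) = 12*((u - 1)*u + u) = 12*((-1 + u)*u + u) = 12*(u*(-1 + u) + u) = 12*(u + u*(-1 + u)) = 12*u + 12*u*(-1 + u))
(t + 34077)*(-32585 + n(-174)) = (-41603 + 34077)*(-32585 + 12*(-174)²) = -7526*(-32585 + 12*30276) = -7526*(-32585 + 363312) = -7526*330727 = -2489051402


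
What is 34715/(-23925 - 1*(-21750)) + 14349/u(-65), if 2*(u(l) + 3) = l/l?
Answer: -2503669/435 ≈ -5755.6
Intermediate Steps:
u(l) = -5/2 (u(l) = -3 + (l/l)/2 = -3 + (½)*1 = -3 + ½ = -5/2)
34715/(-23925 - 1*(-21750)) + 14349/u(-65) = 34715/(-23925 - 1*(-21750)) + 14349/(-5/2) = 34715/(-23925 + 21750) + 14349*(-⅖) = 34715/(-2175) - 28698/5 = 34715*(-1/2175) - 28698/5 = -6943/435 - 28698/5 = -2503669/435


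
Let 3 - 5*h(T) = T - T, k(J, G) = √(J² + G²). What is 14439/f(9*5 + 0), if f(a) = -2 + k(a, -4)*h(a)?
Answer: 721950/18269 + 216585*√2041/18269 ≈ 575.11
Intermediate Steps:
k(J, G) = √(G² + J²)
h(T) = ⅗ (h(T) = ⅗ - (T - T)/5 = ⅗ - ⅕*0 = ⅗ + 0 = ⅗)
f(a) = -2 + 3*√(16 + a²)/5 (f(a) = -2 + √((-4)² + a²)*(⅗) = -2 + √(16 + a²)*(⅗) = -2 + 3*√(16 + a²)/5)
14439/f(9*5 + 0) = 14439/(-2 + 3*√(16 + (9*5 + 0)²)/5) = 14439/(-2 + 3*√(16 + (45 + 0)²)/5) = 14439/(-2 + 3*√(16 + 45²)/5) = 14439/(-2 + 3*√(16 + 2025)/5) = 14439/(-2 + 3*√2041/5)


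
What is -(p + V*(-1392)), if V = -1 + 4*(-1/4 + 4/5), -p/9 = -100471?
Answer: -4512843/5 ≈ -9.0257e+5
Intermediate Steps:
p = 904239 (p = -9*(-100471) = 904239)
V = 6/5 (V = -1 + 4*(-1*¼ + 4*(⅕)) = -1 + 4*(-¼ + ⅘) = -1 + 4*(11/20) = -1 + 11/5 = 6/5 ≈ 1.2000)
-(p + V*(-1392)) = -(904239 + (6/5)*(-1392)) = -(904239 - 8352/5) = -1*4512843/5 = -4512843/5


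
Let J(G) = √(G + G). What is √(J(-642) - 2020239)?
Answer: √(-2020239 + 2*I*√321) ≈ 0.01 + 1421.4*I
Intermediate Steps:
J(G) = √2*√G (J(G) = √(2*G) = √2*√G)
√(J(-642) - 2020239) = √(√2*√(-642) - 2020239) = √(√2*(I*√642) - 2020239) = √(2*I*√321 - 2020239) = √(-2020239 + 2*I*√321)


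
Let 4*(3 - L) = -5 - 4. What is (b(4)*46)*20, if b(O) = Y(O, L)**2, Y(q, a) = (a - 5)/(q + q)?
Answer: 115/128 ≈ 0.89844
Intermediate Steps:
L = 21/4 (L = 3 - (-5 - 4)/4 = 3 - 1/4*(-9) = 3 + 9/4 = 21/4 ≈ 5.2500)
Y(q, a) = (-5 + a)/(2*q) (Y(q, a) = (-5 + a)/((2*q)) = (-5 + a)*(1/(2*q)) = (-5 + a)/(2*q))
b(O) = 1/(64*O**2) (b(O) = ((-5 + 21/4)/(2*O))**2 = ((1/2)*(1/4)/O)**2 = (1/(8*O))**2 = 1/(64*O**2))
(b(4)*46)*20 = (((1/64)/4**2)*46)*20 = (((1/64)*(1/16))*46)*20 = ((1/1024)*46)*20 = (23/512)*20 = 115/128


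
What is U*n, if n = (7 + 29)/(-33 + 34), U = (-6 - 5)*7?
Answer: -2772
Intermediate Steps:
U = -77 (U = -11*7 = -77)
n = 36 (n = 36/1 = 36*1 = 36)
U*n = -77*36 = -2772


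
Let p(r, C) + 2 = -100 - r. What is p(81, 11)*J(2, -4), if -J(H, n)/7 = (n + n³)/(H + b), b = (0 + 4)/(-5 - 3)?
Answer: -58072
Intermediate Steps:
b = -½ (b = 4/(-8) = 4*(-⅛) = -½ ≈ -0.50000)
J(H, n) = -7*(n + n³)/(-½ + H) (J(H, n) = -7*(n + n³)/(H - ½) = -7*(n + n³)/(-½ + H))
p(r, C) = -102 - r (p(r, C) = -2 + (-100 - r) = -102 - r)
p(81, 11)*J(2, -4) = (-102 - 1*81)*(-14*(-4)*(1 + (-4)²)/(-1 + 2*2)) = (-102 - 81)*(-14*(-4)*(1 + 16)/(-1 + 4)) = -(-2562)*(-4)*17/3 = -183*952/3 = -58072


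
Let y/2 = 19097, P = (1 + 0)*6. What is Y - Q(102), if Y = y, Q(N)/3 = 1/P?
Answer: 76387/2 ≈ 38194.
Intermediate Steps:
P = 6 (P = 1*6 = 6)
Q(N) = ½ (Q(N) = 3/6 = 3*(⅙) = ½)
y = 38194 (y = 2*19097 = 38194)
Y = 38194
Y - Q(102) = 38194 - 1*½ = 38194 - ½ = 76387/2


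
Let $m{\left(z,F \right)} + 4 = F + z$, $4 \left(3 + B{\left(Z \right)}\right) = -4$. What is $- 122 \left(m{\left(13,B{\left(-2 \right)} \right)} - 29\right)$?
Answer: $2928$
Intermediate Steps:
$B{\left(Z \right)} = -4$ ($B{\left(Z \right)} = -3 + \frac{1}{4} \left(-4\right) = -3 - 1 = -4$)
$m{\left(z,F \right)} = -4 + F + z$ ($m{\left(z,F \right)} = -4 + \left(F + z\right) = -4 + F + z$)
$- 122 \left(m{\left(13,B{\left(-2 \right)} \right)} - 29\right) = - 122 \left(\left(-4 - 4 + 13\right) - 29\right) = - 122 \left(5 - 29\right) = \left(-122\right) \left(-24\right) = 2928$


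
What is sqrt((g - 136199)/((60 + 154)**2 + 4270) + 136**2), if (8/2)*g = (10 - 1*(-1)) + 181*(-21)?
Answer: sqrt(46355287791907)/50066 ≈ 135.99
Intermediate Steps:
g = -1895/2 (g = ((10 - 1*(-1)) + 181*(-21))/4 = ((10 + 1) - 3801)/4 = (11 - 3801)/4 = (1/4)*(-3790) = -1895/2 ≈ -947.50)
sqrt((g - 136199)/((60 + 154)**2 + 4270) + 136**2) = sqrt((-1895/2 - 136199)/((60 + 154)**2 + 4270) + 136**2) = sqrt(-274293/(2*(214**2 + 4270)) + 18496) = sqrt(-274293/(2*(45796 + 4270)) + 18496) = sqrt(-274293/2/50066 + 18496) = sqrt(-274293/2*1/50066 + 18496) = sqrt(-274293/100132 + 18496) = sqrt(1851767179/100132) = sqrt(46355287791907)/50066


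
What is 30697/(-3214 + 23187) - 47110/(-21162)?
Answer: 795268972/211334313 ≈ 3.7631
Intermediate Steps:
30697/(-3214 + 23187) - 47110/(-21162) = 30697/19973 - 47110*(-1/21162) = 30697*(1/19973) + 23555/10581 = 30697/19973 + 23555/10581 = 795268972/211334313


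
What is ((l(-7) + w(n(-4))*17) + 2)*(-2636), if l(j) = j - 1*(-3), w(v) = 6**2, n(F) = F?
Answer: -1607960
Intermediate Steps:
w(v) = 36
l(j) = 3 + j (l(j) = j + 3 = 3 + j)
((l(-7) + w(n(-4))*17) + 2)*(-2636) = (((3 - 7) + 36*17) + 2)*(-2636) = ((-4 + 612) + 2)*(-2636) = (608 + 2)*(-2636) = 610*(-2636) = -1607960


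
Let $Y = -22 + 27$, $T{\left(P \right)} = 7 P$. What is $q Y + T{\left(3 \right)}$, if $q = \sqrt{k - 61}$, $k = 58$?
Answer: $21 + 5 i \sqrt{3} \approx 21.0 + 8.6602 i$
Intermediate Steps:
$q = i \sqrt{3}$ ($q = \sqrt{58 - 61} = \sqrt{-3} = i \sqrt{3} \approx 1.732 i$)
$Y = 5$
$q Y + T{\left(3 \right)} = i \sqrt{3} \cdot 5 + 7 \cdot 3 = 5 i \sqrt{3} + 21 = 21 + 5 i \sqrt{3}$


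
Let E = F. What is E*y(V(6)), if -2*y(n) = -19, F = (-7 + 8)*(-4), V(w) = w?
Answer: -38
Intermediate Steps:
F = -4 (F = 1*(-4) = -4)
y(n) = 19/2 (y(n) = -½*(-19) = 19/2)
E = -4
E*y(V(6)) = -4*19/2 = -38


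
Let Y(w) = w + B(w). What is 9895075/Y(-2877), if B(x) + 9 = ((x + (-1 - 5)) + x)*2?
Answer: -9895075/14406 ≈ -686.87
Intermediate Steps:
B(x) = -21 + 4*x (B(x) = -9 + ((x + (-1 - 5)) + x)*2 = -9 + ((x - 6) + x)*2 = -9 + ((-6 + x) + x)*2 = -9 + (-6 + 2*x)*2 = -9 + (-12 + 4*x) = -21 + 4*x)
Y(w) = -21 + 5*w (Y(w) = w + (-21 + 4*w) = -21 + 5*w)
9895075/Y(-2877) = 9895075/(-21 + 5*(-2877)) = 9895075/(-21 - 14385) = 9895075/(-14406) = 9895075*(-1/14406) = -9895075/14406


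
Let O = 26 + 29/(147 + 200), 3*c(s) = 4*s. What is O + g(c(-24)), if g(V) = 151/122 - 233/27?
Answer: 21364891/1143018 ≈ 18.692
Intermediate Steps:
c(s) = 4*s/3 (c(s) = (4*s)/3 = 4*s/3)
O = 9051/347 (O = 26 + 29/347 = 9051/347 ≈ 26.084)
g(V) = -24349/3294 (g(V) = 151*(1/122) - 233*1/27 = 151/122 - 233/27 = -24349/3294)
O + g(c(-24)) = 9051/347 - 24349/3294 = 21364891/1143018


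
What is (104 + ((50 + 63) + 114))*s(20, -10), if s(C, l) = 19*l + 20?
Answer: -56270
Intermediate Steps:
s(C, l) = 20 + 19*l
(104 + ((50 + 63) + 114))*s(20, -10) = (104 + ((50 + 63) + 114))*(20 + 19*(-10)) = (104 + (113 + 114))*(20 - 190) = (104 + 227)*(-170) = 331*(-170) = -56270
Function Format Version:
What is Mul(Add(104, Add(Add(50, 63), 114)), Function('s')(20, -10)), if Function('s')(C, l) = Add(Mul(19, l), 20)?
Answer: -56270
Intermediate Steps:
Function('s')(C, l) = Add(20, Mul(19, l))
Mul(Add(104, Add(Add(50, 63), 114)), Function('s')(20, -10)) = Mul(Add(104, Add(Add(50, 63), 114)), Add(20, Mul(19, -10))) = Mul(Add(104, Add(113, 114)), Add(20, -190)) = Mul(Add(104, 227), -170) = Mul(331, -170) = -56270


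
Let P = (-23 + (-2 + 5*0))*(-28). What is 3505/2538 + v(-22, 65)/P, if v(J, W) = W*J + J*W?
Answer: -240259/88830 ≈ -2.7047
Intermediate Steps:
v(J, W) = 2*J*W (v(J, W) = J*W + J*W = 2*J*W)
P = 700 (P = (-23 + (-2 + 0))*(-28) = (-23 - 2)*(-28) = -25*(-28) = 700)
3505/2538 + v(-22, 65)/P = 3505/2538 + (2*(-22)*65)/700 = 3505*(1/2538) - 2860*1/700 = 3505/2538 - 143/35 = -240259/88830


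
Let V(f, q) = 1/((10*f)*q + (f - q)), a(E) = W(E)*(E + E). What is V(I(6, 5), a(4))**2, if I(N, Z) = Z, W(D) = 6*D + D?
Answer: 1/120582361 ≈ 8.2931e-9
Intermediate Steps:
W(D) = 7*D
a(E) = 14*E**2 (a(E) = (7*E)*(E + E) = (7*E)*(2*E) = 14*E**2)
V(f, q) = 1/(f - q + 10*f*q) (V(f, q) = 1/(10*f*q + (f - q)) = 1/(f - q + 10*f*q))
V(I(6, 5), a(4))**2 = (1/(5 - 14*4**2 + 10*5*(14*4**2)))**2 = (1/(5 - 14*16 + 10*5*(14*16)))**2 = (1/(5 - 1*224 + 10*5*224))**2 = (1/(5 - 224 + 11200))**2 = (1/10981)**2 = 1/120582361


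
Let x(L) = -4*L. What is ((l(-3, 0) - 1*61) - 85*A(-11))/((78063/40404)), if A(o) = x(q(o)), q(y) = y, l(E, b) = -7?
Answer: -51286144/26021 ≈ -1971.0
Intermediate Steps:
A(o) = -4*o
((l(-3, 0) - 1*61) - 85*A(-11))/((78063/40404)) = ((-7 - 1*61) - (-340)*(-11))/((78063/40404)) = ((-7 - 61) - 85*44)/((78063*(1/40404))) = (-68 - 3740)/(26021/13468) = -3808*13468/26021 = -51286144/26021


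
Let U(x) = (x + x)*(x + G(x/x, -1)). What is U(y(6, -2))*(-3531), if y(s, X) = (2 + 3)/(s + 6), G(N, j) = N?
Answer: -100045/24 ≈ -4168.5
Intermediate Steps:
y(s, X) = 5/(6 + s)
U(x) = 2*x*(1 + x) (U(x) = (x + x)*(x + x/x) = (2*x)*(x + 1) = (2*x)*(1 + x) = 2*x*(1 + x))
U(y(6, -2))*(-3531) = (2*(5/(6 + 6))*(1 + 5/(6 + 6)))*(-3531) = (2*(5/12)*(1 + 5/12))*(-3531) = (2*(5/12)*(17/12))*(-3531) = (85/72)*(-3531) = -100045/24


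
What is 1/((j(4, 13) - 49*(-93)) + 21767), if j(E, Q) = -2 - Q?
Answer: 1/26309 ≈ 3.8010e-5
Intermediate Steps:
1/((j(4, 13) - 49*(-93)) + 21767) = 1/(((-2 - 1*13) - 49*(-93)) + 21767) = 1/(((-2 - 13) + 4557) + 21767) = 1/((-15 + 4557) + 21767) = 1/(4542 + 21767) = 1/26309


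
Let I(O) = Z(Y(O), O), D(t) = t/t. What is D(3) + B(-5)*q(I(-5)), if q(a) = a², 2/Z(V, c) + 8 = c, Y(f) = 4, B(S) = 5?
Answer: 189/169 ≈ 1.1183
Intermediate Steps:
D(t) = 1
Z(V, c) = 2/(-8 + c)
I(O) = 2/(-8 + O)
D(3) + B(-5)*q(I(-5)) = 1 + 5*(2/(-8 - 5))² = 1 + 5*(2/(-13))² = 1 + 5*(2*(-1/13))² = 1 + 5*(-2/13)² = 1 + 5*(4/169) = 1 + 20/169 = 189/169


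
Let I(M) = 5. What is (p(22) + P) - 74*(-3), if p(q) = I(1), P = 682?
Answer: 909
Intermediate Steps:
p(q) = 5
(p(22) + P) - 74*(-3) = (5 + 682) - 74*(-3) = 687 + 222 = 909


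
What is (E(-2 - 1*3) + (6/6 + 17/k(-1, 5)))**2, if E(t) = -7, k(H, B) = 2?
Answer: 25/4 ≈ 6.2500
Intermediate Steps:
(E(-2 - 1*3) + (6/6 + 17/k(-1, 5)))**2 = (-7 + (6/6 + 17/2))**2 = (-7 + (6*(1/6) + 17*(1/2)))**2 = (-7 + (1 + 17/2))**2 = (-7 + 19/2)**2 = (5/2)**2 = 25/4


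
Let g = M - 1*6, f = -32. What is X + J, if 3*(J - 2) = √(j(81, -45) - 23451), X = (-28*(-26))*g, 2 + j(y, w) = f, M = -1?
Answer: -5094 + I*√23485/3 ≈ -5094.0 + 51.083*I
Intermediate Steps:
j(y, w) = -34 (j(y, w) = -2 - 32 = -34)
g = -7 (g = -1 - 1*6 = -1 - 6 = -7)
X = -5096 (X = -28*(-26)*(-7) = 728*(-7) = -5096)
J = 2 + I*√23485/3 (J = 2 + √(-34 - 23451)/3 = 2 + √(-23485)/3 = 2 + (I*√23485)/3 = 2 + I*√23485/3 ≈ 2.0 + 51.083*I)
X + J = -5096 + (2 + I*√23485/3) = -5094 + I*√23485/3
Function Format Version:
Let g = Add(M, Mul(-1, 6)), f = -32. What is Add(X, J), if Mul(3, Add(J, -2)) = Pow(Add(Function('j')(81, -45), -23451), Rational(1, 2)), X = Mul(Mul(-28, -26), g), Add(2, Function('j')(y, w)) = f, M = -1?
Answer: Add(-5094, Mul(Rational(1, 3), I, Pow(23485, Rational(1, 2)))) ≈ Add(-5094.0, Mul(51.083, I))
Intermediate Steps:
Function('j')(y, w) = -34 (Function('j')(y, w) = Add(-2, -32) = -34)
g = -7 (g = Add(-1, Mul(-1, 6)) = Add(-1, -6) = -7)
X = -5096 (X = Mul(Mul(-28, -26), -7) = Mul(728, -7) = -5096)
J = Add(2, Mul(Rational(1, 3), I, Pow(23485, Rational(1, 2)))) (J = Add(2, Mul(Rational(1, 3), Pow(Add(-34, -23451), Rational(1, 2)))) = Add(2, Mul(Rational(1, 3), Pow(-23485, Rational(1, 2)))) = Add(2, Mul(Rational(1, 3), Mul(I, Pow(23485, Rational(1, 2))))) = Add(2, Mul(Rational(1, 3), I, Pow(23485, Rational(1, 2)))) ≈ Add(2.0000, Mul(51.083, I)))
Add(X, J) = Add(-5096, Add(2, Mul(Rational(1, 3), I, Pow(23485, Rational(1, 2))))) = Add(-5094, Mul(Rational(1, 3), I, Pow(23485, Rational(1, 2))))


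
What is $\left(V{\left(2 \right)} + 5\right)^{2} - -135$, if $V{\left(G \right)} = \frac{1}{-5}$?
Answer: $\frac{3951}{25} \approx 158.04$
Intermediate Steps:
$V{\left(G \right)} = - \frac{1}{5}$
$\left(V{\left(2 \right)} + 5\right)^{2} - -135 = \left(- \frac{1}{5} + 5\right)^{2} - -135 = \left(\frac{24}{5}\right)^{2} + 135 = \frac{576}{25} + 135 = \frac{3951}{25}$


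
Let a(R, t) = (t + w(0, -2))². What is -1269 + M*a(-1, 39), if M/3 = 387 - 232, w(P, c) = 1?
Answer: 742731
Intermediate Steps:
M = 465 (M = 3*(387 - 232) = 3*155 = 465)
a(R, t) = (1 + t)² (a(R, t) = (t + 1)² = (1 + t)²)
-1269 + M*a(-1, 39) = -1269 + 465*(1 + 39)² = -1269 + 465*40² = -1269 + 465*1600 = -1269 + 744000 = 742731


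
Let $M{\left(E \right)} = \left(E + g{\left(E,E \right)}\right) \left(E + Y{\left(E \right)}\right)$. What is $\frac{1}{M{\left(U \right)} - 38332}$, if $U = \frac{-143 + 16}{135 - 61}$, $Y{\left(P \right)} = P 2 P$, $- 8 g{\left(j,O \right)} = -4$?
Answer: $- \frac{50653}{1941887971} \approx -2.6084 \cdot 10^{-5}$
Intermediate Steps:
$g{\left(j,O \right)} = \frac{1}{2}$ ($g{\left(j,O \right)} = \left(- \frac{1}{8}\right) \left(-4\right) = \frac{1}{2}$)
$Y{\left(P \right)} = 2 P^{2}$ ($Y{\left(P \right)} = 2 P P = 2 P^{2}$)
$U = - \frac{127}{74} \approx -1.7162$
$M{\left(E \right)} = \left(\frac{1}{2} + E\right) \left(E + 2 E^{2}\right)$ ($M{\left(E \right)} = \left(E + \frac{1}{2}\right) \left(E + 2 E^{2}\right) = \left(\frac{1}{2} + E\right) \left(E + 2 E^{2}\right)$)
$\frac{1}{M{\left(U \right)} - 38332} = \frac{1}{\frac{1}{2} \left(- \frac{127}{74}\right) \left(1 + 4 \left(- \frac{127}{74}\right) + 4 \left(- \frac{127}{74}\right)^{2}\right) - 38332} = \frac{1}{\frac{1}{2} \left(- \frac{127}{74}\right) \left(1 - \frac{254}{37} + 4 \cdot \frac{16129}{5476}\right) - 38332} = \frac{1}{\frac{1}{2} \left(- \frac{127}{74}\right) \left(1 - \frac{254}{37} + \frac{16129}{1369}\right) - 38332} = \frac{1}{\frac{1}{2} \left(- \frac{127}{74}\right) \frac{8100}{1369} - 38332} = \frac{1}{- \frac{257175}{50653} - 38332} = \frac{1}{- \frac{1941887971}{50653}} = - \frac{50653}{1941887971}$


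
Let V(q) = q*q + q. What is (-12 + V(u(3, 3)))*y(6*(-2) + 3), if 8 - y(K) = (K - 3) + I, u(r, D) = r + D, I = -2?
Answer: 660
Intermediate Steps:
u(r, D) = D + r
V(q) = q + q² (V(q) = q² + q = q + q²)
y(K) = 13 - K (y(K) = 8 - ((K - 3) - 2) = 8 - ((-3 + K) - 2) = 8 - (-5 + K) = 8 + (5 - K) = 13 - K)
(-12 + V(u(3, 3)))*y(6*(-2) + 3) = (-12 + (3 + 3)*(1 + (3 + 3)))*(13 - (6*(-2) + 3)) = (-12 + 6*(1 + 6))*(13 - (-12 + 3)) = (-12 + 6*7)*(13 - 1*(-9)) = (-12 + 42)*(13 + 9) = 30*22 = 660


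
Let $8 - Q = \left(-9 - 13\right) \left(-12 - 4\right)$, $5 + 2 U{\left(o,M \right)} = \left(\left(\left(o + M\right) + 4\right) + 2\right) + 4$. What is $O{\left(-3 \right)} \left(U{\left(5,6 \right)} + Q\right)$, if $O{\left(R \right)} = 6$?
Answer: $-2016$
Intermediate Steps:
$U{\left(o,M \right)} = \frac{5}{2} + \frac{M}{2} + \frac{o}{2}$ ($U{\left(o,M \right)} = - \frac{5}{2} + \frac{\left(\left(\left(o + M\right) + 4\right) + 2\right) + 4}{2} = - \frac{5}{2} + \frac{\left(\left(\left(M + o\right) + 4\right) + 2\right) + 4}{2} = - \frac{5}{2} + \frac{\left(\left(4 + M + o\right) + 2\right) + 4}{2} = - \frac{5}{2} + \frac{\left(6 + M + o\right) + 4}{2} = - \frac{5}{2} + \frac{10 + M + o}{2} = - \frac{5}{2} + \left(5 + \frac{M}{2} + \frac{o}{2}\right) = \frac{5}{2} + \frac{M}{2} + \frac{o}{2}$)
$Q = -344$ ($Q = 8 - \left(-9 - 13\right) \left(-12 - 4\right) = 8 - \left(-22\right) \left(-16\right) = 8 - 352 = -344$)
$O{\left(-3 \right)} \left(U{\left(5,6 \right)} + Q\right) = 6 \left(\left(\frac{5}{2} + \frac{1}{2} \cdot 6 + \frac{1}{2} \cdot 5\right) - 344\right) = 6 \left(\left(\frac{5}{2} + 3 + \frac{5}{2}\right) - 344\right) = 6 \left(8 - 344\right) = 6 \left(-336\right) = -2016$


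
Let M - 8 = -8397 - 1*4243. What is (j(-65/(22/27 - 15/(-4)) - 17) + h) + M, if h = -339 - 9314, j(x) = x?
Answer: -11001906/493 ≈ -22316.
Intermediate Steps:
h = -9653
M = -12632 (M = 8 + (-8397 - 1*4243) = 8 + (-8397 - 4243) = 8 - 12640 = -12632)
(j(-65/(22/27 - 15/(-4)) - 17) + h) + M = ((-65/(22/27 - 15/(-4)) - 17) - 9653) - 12632 = ((-65/(22*(1/27) - 15*(-¼)) - 17) - 9653) - 12632 = ((-65/(22/27 + 15/4) - 17) - 9653) - 12632 = ((-65/493/108 - 17) - 9653) - 12632 = ((-65*108/493 - 17) - 9653) - 12632 = ((-7020/493 - 17) - 9653) - 12632 = (-15401/493 - 9653) - 12632 = -4774330/493 - 12632 = -11001906/493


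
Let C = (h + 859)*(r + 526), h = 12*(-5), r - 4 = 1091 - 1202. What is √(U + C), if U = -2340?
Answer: √332441 ≈ 576.58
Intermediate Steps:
r = -107 (r = 4 + (1091 - 1202) = 4 - 111 = -107)
h = -60
C = 334781 (C = (-60 + 859)*(-107 + 526) = 799*419 = 334781)
√(U + C) = √(-2340 + 334781) = √332441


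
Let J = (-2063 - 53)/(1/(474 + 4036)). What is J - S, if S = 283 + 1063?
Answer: -9544506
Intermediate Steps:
S = 1346
J = -9543160 (J = -2116/(1/4510) = -2116/1/4510 = -2116*4510 = -9543160)
J - S = -9543160 - 1*1346 = -9543160 - 1346 = -9544506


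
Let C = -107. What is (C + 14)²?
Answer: 8649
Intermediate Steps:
(C + 14)² = (-107 + 14)² = (-93)² = 8649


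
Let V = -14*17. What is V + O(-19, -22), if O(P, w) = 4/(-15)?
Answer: -3574/15 ≈ -238.27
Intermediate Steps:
O(P, w) = -4/15 (O(P, w) = 4*(-1/15) = -4/15)
V = -238
V + O(-19, -22) = -238 - 4/15 = -3574/15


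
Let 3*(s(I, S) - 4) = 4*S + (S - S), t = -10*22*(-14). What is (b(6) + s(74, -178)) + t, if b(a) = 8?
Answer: 8564/3 ≈ 2854.7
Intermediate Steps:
t = 3080 (t = -220*(-14) = 3080)
s(I, S) = 4 + 4*S/3 (s(I, S) = 4 + (4*S + (S - S))/3 = 4 + (4*S + 0)/3 = 4 + (4*S)/3 = 4 + 4*S/3)
(b(6) + s(74, -178)) + t = (8 + (4 + (4/3)*(-178))) + 3080 = (8 + (4 - 712/3)) + 3080 = (8 - 700/3) + 3080 = -676/3 + 3080 = 8564/3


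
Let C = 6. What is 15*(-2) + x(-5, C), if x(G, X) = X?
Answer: -24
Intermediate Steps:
15*(-2) + x(-5, C) = 15*(-2) + 6 = -30 + 6 = -24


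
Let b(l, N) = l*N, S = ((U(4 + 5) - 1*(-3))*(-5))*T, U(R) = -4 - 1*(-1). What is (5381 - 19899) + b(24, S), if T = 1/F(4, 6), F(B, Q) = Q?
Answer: -14518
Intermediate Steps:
U(R) = -3 (U(R) = -4 + 1 = -3)
T = ⅙ (T = 1/6 = ⅙ ≈ 0.16667)
S = 0 (S = ((-3 - 1*(-3))*(-5))*(⅙) = ((-3 + 3)*(-5))*(⅙) = (0*(-5))*(⅙) = 0*(⅙) = 0)
b(l, N) = N*l
(5381 - 19899) + b(24, S) = (5381 - 19899) + 0*24 = -14518 + 0 = -14518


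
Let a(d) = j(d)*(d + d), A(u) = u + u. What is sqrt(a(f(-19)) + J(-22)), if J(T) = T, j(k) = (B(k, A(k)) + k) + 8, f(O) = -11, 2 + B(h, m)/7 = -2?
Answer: 2*sqrt(165) ≈ 25.690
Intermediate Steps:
A(u) = 2*u
B(h, m) = -28 (B(h, m) = -14 + 7*(-2) = -14 - 14 = -28)
j(k) = -20 + k (j(k) = (-28 + k) + 8 = -20 + k)
a(d) = 2*d*(-20 + d) (a(d) = (-20 + d)*(d + d) = (-20 + d)*(2*d) = 2*d*(-20 + d))
sqrt(a(f(-19)) + J(-22)) = sqrt(2*(-11)*(-20 - 11) - 22) = sqrt(2*(-11)*(-31) - 22) = sqrt(682 - 22) = sqrt(660) = 2*sqrt(165)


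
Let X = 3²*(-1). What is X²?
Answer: 81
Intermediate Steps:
X = -9 (X = 9*(-1) = -9)
X² = (-9)² = 81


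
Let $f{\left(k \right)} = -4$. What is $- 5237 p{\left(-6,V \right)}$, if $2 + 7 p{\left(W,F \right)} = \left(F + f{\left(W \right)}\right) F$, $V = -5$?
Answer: $- \frac{225191}{7} \approx -32170.0$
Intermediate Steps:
$p{\left(W,F \right)} = - \frac{2}{7} + \frac{F \left(-4 + F\right)}{7}$ ($p{\left(W,F \right)} = - \frac{2}{7} + \frac{\left(F - 4\right) F}{7} = - \frac{2}{7} + \frac{\left(-4 + F\right) F}{7} = - \frac{2}{7} + \frac{F \left(-4 + F\right)}{7}$)
$- 5237 p{\left(-6,V \right)} = - 5237 \left(- \frac{2}{7} - - \frac{20}{7} + \frac{\left(-5\right)^{2}}{7}\right) = - 5237 \left(- \frac{2}{7} + \frac{20}{7} + \frac{1}{7} \cdot 25\right) = - 5237 \left(- \frac{2}{7} + \frac{20}{7} + \frac{25}{7}\right) = \left(-5237\right) \frac{43}{7} = - \frac{225191}{7}$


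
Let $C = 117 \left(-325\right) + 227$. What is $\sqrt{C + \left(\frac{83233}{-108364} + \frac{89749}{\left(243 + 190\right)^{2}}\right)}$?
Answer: $\frac{i \sqrt{20804534475234756919}}{23460806} \approx 194.42 i$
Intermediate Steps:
$C = -37798$ ($C = -38025 + 227 = -37798$)
$\sqrt{C + \left(\frac{83233}{-108364} + \frac{89749}{\left(243 + 190\right)^{2}}\right)} = \sqrt{-37798 + \left(\frac{83233}{-108364} + \frac{89749}{\left(243 + 190\right)^{2}}\right)} = \sqrt{-37798 + \left(83233 \left(- \frac{1}{108364}\right) + \frac{89749}{433^{2}}\right)} = \sqrt{-37798 - \left(\frac{83233}{108364} - \frac{89749}{187489}\right)} = \sqrt{-37798 + \left(- \frac{83233}{108364} + 89749 \cdot \frac{1}{187489}\right)} = \sqrt{-37798 + \left(- \frac{83233}{108364} + \frac{89749}{187489}\right)} = \sqrt{-37798 - \frac{5879711301}{20317057996}} = \sqrt{- \frac{767950037844109}{20317057996}} = \frac{i \sqrt{20804534475234756919}}{23460806}$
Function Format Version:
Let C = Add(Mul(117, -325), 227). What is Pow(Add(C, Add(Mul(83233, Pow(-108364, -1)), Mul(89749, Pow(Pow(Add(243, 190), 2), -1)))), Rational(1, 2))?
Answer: Mul(Rational(1, 23460806), I, Pow(20804534475234756919, Rational(1, 2))) ≈ Mul(194.42, I)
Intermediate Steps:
C = -37798 (C = Add(-38025, 227) = -37798)
Pow(Add(C, Add(Mul(83233, Pow(-108364, -1)), Mul(89749, Pow(Pow(Add(243, 190), 2), -1)))), Rational(1, 2)) = Pow(Add(-37798, Add(Mul(83233, Pow(-108364, -1)), Mul(89749, Pow(Pow(Add(243, 190), 2), -1)))), Rational(1, 2)) = Pow(Add(-37798, Add(Mul(83233, Rational(-1, 108364)), Mul(89749, Pow(Pow(433, 2), -1)))), Rational(1, 2)) = Pow(Add(-37798, Add(Rational(-83233, 108364), Mul(89749, Pow(187489, -1)))), Rational(1, 2)) = Pow(Add(-37798, Add(Rational(-83233, 108364), Mul(89749, Rational(1, 187489)))), Rational(1, 2)) = Pow(Add(-37798, Add(Rational(-83233, 108364), Rational(89749, 187489))), Rational(1, 2)) = Pow(Add(-37798, Rational(-5879711301, 20317057996)), Rational(1, 2)) = Pow(Rational(-767950037844109, 20317057996), Rational(1, 2)) = Mul(Rational(1, 23460806), I, Pow(20804534475234756919, Rational(1, 2)))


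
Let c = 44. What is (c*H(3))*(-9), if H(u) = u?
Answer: -1188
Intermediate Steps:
(c*H(3))*(-9) = (44*3)*(-9) = 132*(-9) = -1188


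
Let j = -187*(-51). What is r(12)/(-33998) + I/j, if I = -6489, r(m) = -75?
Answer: -73299249/108079642 ≈ -0.67820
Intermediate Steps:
j = 9537
r(12)/(-33998) + I/j = -75/(-33998) - 6489/9537 = -75*(-1/33998) - 6489*1/9537 = 75/33998 - 2163/3179 = -73299249/108079642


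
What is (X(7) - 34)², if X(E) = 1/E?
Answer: 56169/49 ≈ 1146.3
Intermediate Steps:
(X(7) - 34)² = (1/7 - 34)² = (⅐ - 34)² = (-237/7)² = 56169/49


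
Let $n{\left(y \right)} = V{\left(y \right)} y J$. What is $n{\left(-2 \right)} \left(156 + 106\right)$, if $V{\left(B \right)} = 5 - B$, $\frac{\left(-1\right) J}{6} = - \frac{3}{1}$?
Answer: $-66024$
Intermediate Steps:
$J = 18$ ($J = - 6 \left(- \frac{3}{1}\right) = - 6 \left(\left(-3\right) 1\right) = \left(-6\right) \left(-3\right) = 18$)
$n{\left(y \right)} = 18 y \left(5 - y\right)$ ($n{\left(y \right)} = \left(5 - y\right) y 18 = y \left(5 - y\right) 18 = 18 y \left(5 - y\right)$)
$n{\left(-2 \right)} \left(156 + 106\right) = 18 \left(-2\right) \left(5 - -2\right) \left(156 + 106\right) = 18 \left(-2\right) \left(5 + 2\right) 262 = 18 \left(-2\right) 7 \cdot 262 = \left(-252\right) 262 = -66024$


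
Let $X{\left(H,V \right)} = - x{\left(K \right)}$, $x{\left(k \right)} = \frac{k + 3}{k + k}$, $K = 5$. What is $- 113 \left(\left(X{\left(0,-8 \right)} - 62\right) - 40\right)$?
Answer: $\frac{58082}{5} \approx 11616.0$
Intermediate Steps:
$x{\left(k \right)} = \frac{3 + k}{2 k}$
$X{\left(H,V \right)} = - \frac{4}{5}$ ($X{\left(H,V \right)} = - \frac{3 + 5}{2 \cdot 5} = - \frac{8}{2 \cdot 5} = \left(-1\right) \frac{4}{5} = - \frac{4}{5}$)
$- 113 \left(\left(X{\left(0,-8 \right)} - 62\right) - 40\right) = - 113 \left(\left(- \frac{4}{5} - 62\right) - 40\right) = - 113 \left(- \frac{314}{5} - 40\right) = \left(-113\right) \left(- \frac{514}{5}\right) = \frac{58082}{5}$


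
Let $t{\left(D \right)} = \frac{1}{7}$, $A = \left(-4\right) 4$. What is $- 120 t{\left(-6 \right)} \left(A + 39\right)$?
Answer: $- \frac{2760}{7} \approx -394.29$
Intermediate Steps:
$A = -16$
$t{\left(D \right)} = \frac{1}{7}$
$- 120 t{\left(-6 \right)} \left(A + 39\right) = - 120 \frac{-16 + 39}{7} = - 120 \cdot \frac{1}{7} \cdot 23 = \left(-120\right) \frac{23}{7} = - \frac{2760}{7}$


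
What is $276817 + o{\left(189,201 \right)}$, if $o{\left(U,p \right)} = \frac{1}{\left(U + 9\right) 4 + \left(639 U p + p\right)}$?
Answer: $\frac{6719999526589}{24275964} \approx 2.7682 \cdot 10^{5}$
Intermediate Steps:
$o{\left(U,p \right)} = \frac{1}{36 + p + 4 U + 639 U p}$ ($o{\left(U,p \right)} = \frac{1}{\left(9 + U\right) 4 + \left(639 U p + p\right)} = \frac{1}{\left(36 + 4 U\right) + \left(p + 639 U p\right)} = \frac{1}{36 + p + 4 U + 639 U p}$)
$276817 + o{\left(189,201 \right)} = 276817 + \frac{1}{36 + 201 + 4 \cdot 189 + 639 \cdot 189 \cdot 201} = 276817 + \frac{1}{36 + 201 + 756 + 24274971} = 276817 + \frac{1}{24275964} = \frac{6719999526589}{24275964}$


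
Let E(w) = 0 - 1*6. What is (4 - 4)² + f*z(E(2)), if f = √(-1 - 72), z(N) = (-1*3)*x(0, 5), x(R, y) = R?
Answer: 0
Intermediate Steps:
E(w) = -6 (E(w) = 0 - 6 = -6)
z(N) = 0 (z(N) = -1*3*0 = -3*0 = 0)
f = I*√73 (f = √(-73) = I*√73 ≈ 8.544*I)
(4 - 4)² + f*z(E(2)) = (4 - 4)² + (I*√73)*0 = 0² + 0 = 0 + 0 = 0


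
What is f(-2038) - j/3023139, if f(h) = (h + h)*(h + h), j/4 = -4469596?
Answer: 50225772041248/3023139 ≈ 1.6614e+7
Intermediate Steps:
j = -17878384 (j = 4*(-4469596) = -17878384)
f(h) = 4*h**2 (f(h) = (2*h)*(2*h) = 4*h**2)
f(-2038) - j/3023139 = 4*(-2038)**2 - (-17878384)/3023139 = 4*4153444 - (-17878384)/3023139 = 16613776 - 1*(-17878384/3023139) = 16613776 + 17878384/3023139 = 50225772041248/3023139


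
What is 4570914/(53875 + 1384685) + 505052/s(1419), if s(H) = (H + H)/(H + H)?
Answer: 121092029339/239760 ≈ 5.0506e+5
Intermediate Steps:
s(H) = 1 (s(H) = (2*H)/((2*H)) = (2*H)*(1/(2*H)) = 1)
4570914/(53875 + 1384685) + 505052/s(1419) = 4570914/(53875 + 1384685) + 505052/1 = 4570914/1438560 + 505052*1 = 4570914*(1/1438560) + 505052 = 761819/239760 + 505052 = 121092029339/239760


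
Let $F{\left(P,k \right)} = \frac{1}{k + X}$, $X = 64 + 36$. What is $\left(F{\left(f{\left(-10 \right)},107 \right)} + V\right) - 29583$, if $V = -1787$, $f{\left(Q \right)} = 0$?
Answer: $- \frac{6493589}{207} \approx -31370.0$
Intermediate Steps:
$X = 100$
$F{\left(P,k \right)} = \frac{1}{100 + k}$ ($F{\left(P,k \right)} = \frac{1}{k + 100} = \frac{1}{100 + k}$)
$\left(F{\left(f{\left(-10 \right)},107 \right)} + V\right) - 29583 = \left(\frac{1}{100 + 107} - 1787\right) - 29583 = \left(\frac{1}{207} - 1787\right) - 29583 = - \frac{369908}{207} - 29583 = - \frac{6493589}{207}$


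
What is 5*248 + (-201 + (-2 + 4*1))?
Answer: 1041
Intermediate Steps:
5*248 + (-201 + (-2 + 4*1)) = 1240 + (-201 + (-2 + 4)) = 1240 + (-201 + 2) = 1240 - 199 = 1041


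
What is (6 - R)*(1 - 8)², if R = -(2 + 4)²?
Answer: 2058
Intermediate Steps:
R = -36 (R = -1*6² = -1*36 = -36)
(6 - R)*(1 - 8)² = (6 - 1*(-36))*(1 - 8)² = (6 + 36)*(-7)² = 42*49 = 2058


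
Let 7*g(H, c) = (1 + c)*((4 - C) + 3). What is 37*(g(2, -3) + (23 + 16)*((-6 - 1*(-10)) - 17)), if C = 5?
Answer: -131461/7 ≈ -18780.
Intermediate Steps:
g(H, c) = 2/7 + 2*c/7 (g(H, c) = ((1 + c)*((4 - 1*5) + 3))/7 = ((1 + c)*((4 - 5) + 3))/7 = ((1 + c)*(-1 + 3))/7 = ((1 + c)*2)/7 = (2 + 2*c)/7 = 2/7 + 2*c/7)
37*(g(2, -3) + (23 + 16)*((-6 - 1*(-10)) - 17)) = 37*((2/7 + (2/7)*(-3)) + (23 + 16)*((-6 - 1*(-10)) - 17)) = 37*((2/7 - 6/7) + 39*((-6 + 10) - 17)) = 37*(-4/7 + 39*(4 - 17)) = 37*(-4/7 + 39*(-13)) = 37*(-4/7 - 507) = 37*(-3553/7) = -131461/7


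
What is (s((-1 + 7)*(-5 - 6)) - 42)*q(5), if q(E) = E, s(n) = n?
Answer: -540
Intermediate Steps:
(s((-1 + 7)*(-5 - 6)) - 42)*q(5) = ((-1 + 7)*(-5 - 6) - 42)*5 = (6*(-11) - 42)*5 = (-66 - 42)*5 = -108*5 = -540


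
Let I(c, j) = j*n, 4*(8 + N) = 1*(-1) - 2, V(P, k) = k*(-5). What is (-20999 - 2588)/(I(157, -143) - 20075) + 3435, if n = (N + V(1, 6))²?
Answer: 12904899517/3756775 ≈ 3435.1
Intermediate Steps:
V(P, k) = -5*k
N = -35/4 (N = -8 + (1*(-1) - 2)/4 = -8 + (-1 - 2)/4 = -8 + (¼)*(-3) = -8 - ¾ = -35/4 ≈ -8.7500)
n = 24025/16 (n = (-35/4 - 5*6)² = (-35/4 - 30)² = (-155/4)² = 24025/16 ≈ 1501.6)
I(c, j) = 24025*j/16 (I(c, j) = j*(24025/16) = 24025*j/16)
(-20999 - 2588)/(I(157, -143) - 20075) + 3435 = (-20999 - 2588)/((24025/16)*(-143) - 20075) + 3435 = -23587/(-3435575/16 - 20075) + 3435 = -23587/(-3756775/16) + 3435 = -23587*(-16/3756775) + 3435 = 377392/3756775 + 3435 = 12904899517/3756775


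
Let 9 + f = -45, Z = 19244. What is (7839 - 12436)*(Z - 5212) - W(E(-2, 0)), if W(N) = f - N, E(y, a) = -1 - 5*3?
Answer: -64505066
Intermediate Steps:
E(y, a) = -16 (E(y, a) = -1 - 15 = -16)
f = -54 (f = -9 - 45 = -54)
W(N) = -54 - N
(7839 - 12436)*(Z - 5212) - W(E(-2, 0)) = (7839 - 12436)*(19244 - 5212) - (-54 - 1*(-16)) = -4597*14032 - (-54 + 16) = -64505104 - 1*(-38) = -64505104 + 38 = -64505066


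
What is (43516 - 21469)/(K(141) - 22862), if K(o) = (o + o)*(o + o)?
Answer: 22047/56662 ≈ 0.38910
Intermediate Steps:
K(o) = 4*o² (K(o) = (2*o)*(2*o) = 4*o²)
(43516 - 21469)/(K(141) - 22862) = (43516 - 21469)/(4*141² - 22862) = 22047/(4*19881 - 22862) = 22047/(79524 - 22862) = 22047/56662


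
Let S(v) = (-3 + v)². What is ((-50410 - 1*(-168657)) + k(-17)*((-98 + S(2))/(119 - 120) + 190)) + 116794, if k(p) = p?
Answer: 230162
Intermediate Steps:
((-50410 - 1*(-168657)) + k(-17)*((-98 + S(2))/(119 - 120) + 190)) + 116794 = ((-50410 - 1*(-168657)) - 17*((-98 + (-3 + 2)²)/(119 - 120) + 190)) + 116794 = ((-50410 + 168657) - 17*((-98 + (-1)²)/(-1) + 190)) + 116794 = (118247 - 17*((-98 + 1)*(-1) + 190)) + 116794 = (118247 - 17*(-97*(-1) + 190)) + 116794 = (118247 - 17*(97 + 190)) + 116794 = (118247 - 17*287) + 116794 = (118247 - 4879) + 116794 = 113368 + 116794 = 230162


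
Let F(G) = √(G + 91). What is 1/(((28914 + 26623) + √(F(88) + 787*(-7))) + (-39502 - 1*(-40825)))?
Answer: 1/(56860 + I*√(5509 - √179)) ≈ 1.7587e-5 - 2.29e-8*I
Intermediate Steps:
F(G) = √(91 + G)
1/(((28914 + 26623) + √(F(88) + 787*(-7))) + (-39502 - 1*(-40825))) = 1/(((28914 + 26623) + √(√(91 + 88) + 787*(-7))) + (-39502 - 1*(-40825))) = 1/((55537 + √(√179 - 5509)) + (-39502 + 40825)) = 1/((55537 + √(-5509 + √179)) + 1323) = 1/(56860 + √(-5509 + √179))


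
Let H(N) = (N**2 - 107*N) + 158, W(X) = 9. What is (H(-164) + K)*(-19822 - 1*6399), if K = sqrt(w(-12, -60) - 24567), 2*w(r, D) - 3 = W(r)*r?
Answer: -1169509042 - 78663*I*sqrt(10942)/2 ≈ -1.1695e+9 - 4.1142e+6*I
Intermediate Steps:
H(N) = 158 + N**2 - 107*N
w(r, D) = 3/2 + 9*r/2 (w(r, D) = 3/2 + (9*r)/2 = 3/2 + 9*r/2)
K = 3*I*sqrt(10942)/2 (K = sqrt((3/2 + (9/2)*(-12)) - 24567) = sqrt((3/2 - 54) - 24567) = sqrt(-105/2 - 24567) = sqrt(-49239/2) = 3*I*sqrt(10942)/2 ≈ 156.91*I)
(H(-164) + K)*(-19822 - 1*6399) = ((158 + (-164)**2 - 107*(-164)) + 3*I*sqrt(10942)/2)*(-19822 - 1*6399) = ((158 + 26896 + 17548) + 3*I*sqrt(10942)/2)*(-19822 - 6399) = (44602 + 3*I*sqrt(10942)/2)*(-26221) = -1169509042 - 78663*I*sqrt(10942)/2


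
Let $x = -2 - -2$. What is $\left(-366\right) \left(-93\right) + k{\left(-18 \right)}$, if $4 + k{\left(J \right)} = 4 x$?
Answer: $34034$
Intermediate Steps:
$x = 0$ ($x = -2 + 2 = 0$)
$k{\left(J \right)} = -4$ ($k{\left(J \right)} = -4 + 4 \cdot 0 = -4 + 0 = -4$)
$\left(-366\right) \left(-93\right) + k{\left(-18 \right)} = \left(-366\right) \left(-93\right) - 4 = 34038 - 4 = 34034$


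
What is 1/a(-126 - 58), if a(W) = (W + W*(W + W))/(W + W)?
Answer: -2/367 ≈ -0.0054496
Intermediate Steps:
a(W) = (W + 2*W²)/(2*W) (a(W) = (W + W*(2*W))/((2*W)) = (W + 2*W²)*(1/(2*W)) = (W + 2*W²)/(2*W))
1/a(-126 - 58) = 1/(½ + (-126 - 58)) = 1/(½ - 184) = 1/(-367/2) = -2/367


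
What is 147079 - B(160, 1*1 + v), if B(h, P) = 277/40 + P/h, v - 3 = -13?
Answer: 23531541/160 ≈ 1.4707e+5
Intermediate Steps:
v = -10 (v = 3 - 13 = -10)
B(h, P) = 277/40 + P/h (B(h, P) = 277*(1/40) + P/h = 277/40 + P/h)
147079 - B(160, 1*1 + v) = 147079 - (277/40 + (1*1 - 10)/160) = 147079 - (277/40 + (1 - 10)*(1/160)) = 147079 - (277/40 - 9*1/160) = 147079 - (277/40 - 9/160) = 147079 - 1*1099/160 = 147079 - 1099/160 = 23531541/160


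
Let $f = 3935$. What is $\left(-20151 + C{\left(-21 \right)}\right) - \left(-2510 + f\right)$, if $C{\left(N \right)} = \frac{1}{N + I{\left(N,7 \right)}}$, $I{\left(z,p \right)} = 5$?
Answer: $- \frac{345217}{16} \approx -21576.0$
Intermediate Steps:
$C{\left(N \right)} = \frac{1}{5 + N}$ ($C{\left(N \right)} = \frac{1}{N + 5} = \frac{1}{5 + N}$)
$\left(-20151 + C{\left(-21 \right)}\right) - \left(-2510 + f\right) = \left(-20151 + \frac{1}{5 - 21}\right) + \left(2510 - 3935\right) = \left(-20151 + \frac{1}{-16}\right) + \left(2510 - 3935\right) = \left(-20151 - \frac{1}{16}\right) - 1425 = - \frac{322417}{16} - 1425 = - \frac{345217}{16}$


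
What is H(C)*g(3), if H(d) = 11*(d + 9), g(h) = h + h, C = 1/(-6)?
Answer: 583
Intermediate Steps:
C = -⅙ ≈ -0.16667
g(h) = 2*h
H(d) = 99 + 11*d (H(d) = 11*(9 + d) = 99 + 11*d)
H(C)*g(3) = (99 + 11*(-⅙))*(2*3) = (99 - 11/6)*6 = (583/6)*6 = 583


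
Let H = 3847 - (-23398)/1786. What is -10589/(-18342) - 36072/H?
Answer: -277168454501/31613078970 ≈ -8.7675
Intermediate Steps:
H = 3447070/893 (H = 3847 - (-23398)/1786 = 3847 - 1*(-11699/893) = 3847 + 11699/893 = 3447070/893 ≈ 3860.1)
-10589/(-18342) - 36072/H = -10589/(-18342) - 36072/3447070/893 = -10589*(-1/18342) - 36072*893/3447070 = 10589/18342 - 16106148/1723535 = -277168454501/31613078970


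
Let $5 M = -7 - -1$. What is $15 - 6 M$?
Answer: $\frac{111}{5} \approx 22.2$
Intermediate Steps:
$M = - \frac{6}{5}$ ($M = \frac{-7 - -1}{5} = \frac{-7 + 1}{5} = \frac{1}{5} \left(-6\right) = - \frac{6}{5} \approx -1.2$)
$15 - 6 M = 15 - - \frac{36}{5} = 15 + \frac{36}{5} = \frac{111}{5}$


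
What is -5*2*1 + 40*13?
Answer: 510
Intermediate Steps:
-5*2*1 + 40*13 = -10*1 + 520 = -10 + 520 = 510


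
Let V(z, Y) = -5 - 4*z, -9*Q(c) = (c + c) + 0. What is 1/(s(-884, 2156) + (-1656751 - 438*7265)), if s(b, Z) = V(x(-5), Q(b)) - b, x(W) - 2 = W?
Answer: -1/4837930 ≈ -2.0670e-7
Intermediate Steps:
x(W) = 2 + W
Q(c) = -2*c/9 (Q(c) = -((c + c) + 0)/9 = -(2*c + 0)/9 = -2*c/9)
s(b, Z) = 7 - b (s(b, Z) = (-5 - 4*(2 - 5)) - b = (-5 - 4*(-3)) - b = (-5 + 12) - b = 7 - b)
1/(s(-884, 2156) + (-1656751 - 438*7265)) = 1/((7 - 1*(-884)) + (-1656751 - 438*7265)) = 1/((7 + 884) + (-1656751 - 1*3182070)) = 1/(891 + (-1656751 - 3182070)) = 1/(891 - 4838821) = 1/(-4837930) = -1/4837930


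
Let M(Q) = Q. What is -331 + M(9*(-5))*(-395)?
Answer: 17444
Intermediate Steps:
-331 + M(9*(-5))*(-395) = -331 + (9*(-5))*(-395) = -331 - 45*(-395) = -331 + 17775 = 17444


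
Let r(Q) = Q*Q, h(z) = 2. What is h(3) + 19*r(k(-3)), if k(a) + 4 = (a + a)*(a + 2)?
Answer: 78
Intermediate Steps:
k(a) = -4 + 2*a*(2 + a) (k(a) = -4 + (a + a)*(a + 2) = -4 + (2*a)*(2 + a) = -4 + 2*a*(2 + a))
r(Q) = Q²
h(3) + 19*r(k(-3)) = 2 + 19*(-4 + 2*(-3)² + 4*(-3))² = 2 + 19*(-4 + 2*9 - 12)² = 2 + 19*(-4 + 18 - 12)² = 2 + 19*2² = 2 + 19*4 = 2 + 76 = 78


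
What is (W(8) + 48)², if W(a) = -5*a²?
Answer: 73984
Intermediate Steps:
(W(8) + 48)² = (-5*8² + 48)² = (-5*64 + 48)² = (-320 + 48)² = (-272)² = 73984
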